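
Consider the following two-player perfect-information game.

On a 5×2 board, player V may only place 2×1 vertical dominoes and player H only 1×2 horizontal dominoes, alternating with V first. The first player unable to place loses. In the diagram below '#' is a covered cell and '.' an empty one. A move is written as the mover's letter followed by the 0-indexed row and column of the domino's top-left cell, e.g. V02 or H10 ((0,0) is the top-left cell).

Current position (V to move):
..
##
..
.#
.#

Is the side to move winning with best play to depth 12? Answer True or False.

V winning at [../##/../.#/.#]: False

p1 V@[../##/../.#/.#]: V20[../##/#./##/.#]-1* V30[../##/../##/##]-1
p2 H@[../##/#./##/.#]: H00[##/##/#./##/.#]+1*
p3 V@[##/##/#./##/.#] terminal -1; root [../##/../.#/.#] d12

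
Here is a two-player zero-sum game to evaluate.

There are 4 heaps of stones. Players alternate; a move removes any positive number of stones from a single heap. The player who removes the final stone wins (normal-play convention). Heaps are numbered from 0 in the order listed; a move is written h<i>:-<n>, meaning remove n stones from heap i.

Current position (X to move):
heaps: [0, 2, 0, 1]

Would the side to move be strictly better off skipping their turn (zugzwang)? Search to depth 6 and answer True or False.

p1 X@[(0,2,0,1)]: h1:-1[(0,1,0,1)]+1* h1:-2[(0,0,0,1)]-1 h3:-1[(0,2,0,0)]-1
p2 O@[(0,1,0,1)]: h1:-1[(0,0,0,1)]-1* h3:-1[(0,1,0,0)]-1
p3 X@[(0,0,0,1)]: h3:-1[(0,0,0,0)]+1*
p4 O@[(0,0,0,0)] terminal -1; root [(0,2,0,1)] d6
pass branch (O moves first from the same position):
  | p1 O@[(0,2,0,1)]: h1:-1[(0,1,0,1)]+1* h1:-2[(0,0,0,1)]-1 h3:-1[(0,2,0,0)]-1
  | p2 X@[(0,1,0,1)]: h1:-1[(0,0,0,1)]-1* h3:-1[(0,1,0,0)]-1
  | p3 O@[(0,0,0,1)]: h3:-1[(0,0,0,0)]+1*
  | p4 X@[(0,0,0,0)] terminal -1; root [(0,2,0,1)] d6
X moving scores +1; X passing scores -1

zugzwang((0,2,0,1), X) = False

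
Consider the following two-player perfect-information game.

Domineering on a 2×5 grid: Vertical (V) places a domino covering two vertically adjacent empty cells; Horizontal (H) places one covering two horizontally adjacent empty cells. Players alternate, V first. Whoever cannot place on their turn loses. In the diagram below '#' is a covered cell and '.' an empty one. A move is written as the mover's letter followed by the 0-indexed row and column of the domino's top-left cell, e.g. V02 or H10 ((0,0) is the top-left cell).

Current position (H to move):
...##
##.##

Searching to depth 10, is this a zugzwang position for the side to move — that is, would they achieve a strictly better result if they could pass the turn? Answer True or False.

p1 H@[...##/##.##]: H00[##.##/##.##]-1 H01[.####/##.##]+1*
p2 V@[.####/##.##] terminal -1; root [...##/##.##] d10
if H skipped the turn, V would face:
~ p1 V@[...##/##.##]: V02[..###/#####]-1*
~ p2 H@[..###/#####]: H00[#####/#####]+1*
~ p3 V@[#####/#####] terminal -1; root [...##/##.##] d10
compare (H): move=+1 vs pass=+1

zugzwang(...##/##.##, H) = False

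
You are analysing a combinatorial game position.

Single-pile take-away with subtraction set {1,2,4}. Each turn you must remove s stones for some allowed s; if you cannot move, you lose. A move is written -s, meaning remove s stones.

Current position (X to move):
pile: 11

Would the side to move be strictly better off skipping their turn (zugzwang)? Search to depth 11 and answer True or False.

zugzwang(11, X) = False

[11] X move#1: -1:-1/10, -2:+1/9*, -4:-1/7
[9] O move#2: -1:-1/8*, -2:-1/7, -4:-1/5
[8] X move#3: -1:-1/7, -2:+1/6*, -4:-1/4
[6] O move#4: -1:-1/5*, -2:-1/4, -4:-1/2
[5] X move#5: -1:-1/4, -2:+1/3*, -4:-1/1
[3] O move#6: -1:-1/2*, -2:-1/1
[2] X move#7: -1:-1/1, -2:+1/0*
[0] end (terminal -1, O#8); searched 11 to 11
pass branch (O moves first from the same position):
  | [11] O move#1: -1:-1/10, -2:+1/9*, -4:-1/7
  | [9] X move#2: -1:-1/8*, -2:-1/7, -4:-1/5
  | [8] O move#3: -1:-1/7, -2:+1/6*, -4:-1/4
  | [6] X move#4: -1:-1/5*, -2:-1/4, -4:-1/2
  | [5] O move#5: -1:-1/4, -2:+1/3*, -4:-1/1
  | [3] X move#6: -1:-1/2*, -2:-1/1
  | [2] O move#7: -1:-1/1, -2:+1/0*
  | [0] end (terminal -1, X#8); searched 11 to 11
X moving scores +1; X passing scores -1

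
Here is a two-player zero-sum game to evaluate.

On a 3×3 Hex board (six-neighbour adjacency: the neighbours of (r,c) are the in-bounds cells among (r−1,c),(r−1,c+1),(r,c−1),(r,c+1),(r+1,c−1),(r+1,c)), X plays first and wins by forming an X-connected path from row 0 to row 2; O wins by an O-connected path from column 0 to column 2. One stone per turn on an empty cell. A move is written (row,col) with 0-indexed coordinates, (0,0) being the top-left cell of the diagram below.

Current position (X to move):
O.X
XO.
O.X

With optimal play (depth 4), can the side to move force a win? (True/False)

ply 1, X at O.X/XO./O.X | (0,1)=-1→OXX/XO./O.X; (1,2)=+1→O.X/XOX/O.X*; (2,1)=-1→O.X/XO./OXX
ply 2: O.X/XOX/O.X is terminal -1 (O); from O.X/XO./O.X depth 4

X winning at [O.X/XO./O.X]: True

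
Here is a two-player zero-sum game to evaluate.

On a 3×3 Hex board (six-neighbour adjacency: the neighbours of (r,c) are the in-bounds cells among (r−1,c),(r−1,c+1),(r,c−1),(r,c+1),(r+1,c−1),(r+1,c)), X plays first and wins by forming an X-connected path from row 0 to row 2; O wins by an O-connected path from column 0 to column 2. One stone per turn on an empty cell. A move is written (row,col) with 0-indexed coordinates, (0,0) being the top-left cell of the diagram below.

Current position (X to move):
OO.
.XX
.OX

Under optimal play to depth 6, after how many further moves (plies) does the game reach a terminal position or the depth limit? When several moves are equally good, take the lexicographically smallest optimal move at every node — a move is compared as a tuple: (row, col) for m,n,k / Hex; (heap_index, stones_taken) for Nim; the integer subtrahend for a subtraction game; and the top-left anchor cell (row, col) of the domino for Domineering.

PV length from [OO./.XX/.OX]: 1 ply

ply 1, X at OO./.XX/.OX | (0,2)=+1→OOX/.XX/.OX*; (1,0)=-1→OO./XXX/.OX; (2,0)=-1→OO./.XX/XOX
ply 2: OOX/.XX/.OX is terminal -1 (O); from OO./.XX/.OX depth 6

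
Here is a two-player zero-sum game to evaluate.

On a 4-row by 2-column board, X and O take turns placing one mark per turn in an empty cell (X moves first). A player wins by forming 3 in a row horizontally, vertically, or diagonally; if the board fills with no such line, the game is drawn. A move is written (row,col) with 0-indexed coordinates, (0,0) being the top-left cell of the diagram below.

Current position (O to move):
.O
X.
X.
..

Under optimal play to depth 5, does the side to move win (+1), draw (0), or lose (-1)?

value(.O/X./X./.., O) = -1

[.O/X./X./..] O move#1: (0,0):-1/OO/X./X./..*, (1,1):-1/.O/XO/X./.., (2,1):-1/.O/X./XO/.., (3,0):-1/.O/X./X./O., (3,1):-1/.O/X./X./.O
[OO/X./X./..] X move#2: (1,1):+0/OO/XX/X./.., (2,1):+0/OO/X./XX/.., (3,0):+1/OO/X./X./X.*, (3,1):+0/OO/X./X./.X
[OO/X./X./X.] end (terminal -1, O#3); searched .O/X./X./.. to 5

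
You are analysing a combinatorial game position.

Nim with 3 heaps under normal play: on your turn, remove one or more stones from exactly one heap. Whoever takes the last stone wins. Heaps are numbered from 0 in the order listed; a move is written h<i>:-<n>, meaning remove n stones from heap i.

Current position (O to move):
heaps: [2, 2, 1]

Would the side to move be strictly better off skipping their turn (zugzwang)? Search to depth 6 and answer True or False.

zugzwang((2,2,1), O) = False

p1 O@[(2,2,1)]: h0:-1[(1,2,1)]-1 h0:-2[(0,2,1)]-1 h1:-1[(2,1,1)]-1 h1:-2[(2,0,1)]-1 h2:-1[(2,2,0)]+1*
p2 X@[(2,2,0)]: h0:-1[(1,2,0)]-1* h0:-2[(0,2,0)]-1 h1:-1[(2,1,0)]-1 h1:-2[(2,0,0)]-1
p3 O@[(1,2,0)]: h0:-1[(0,2,0)]-1 h1:-1[(1,1,0)]+1* h1:-2[(1,0,0)]-1
p4 X@[(1,1,0)]: h0:-1[(0,1,0)]-1* h1:-1[(1,0,0)]-1
p5 O@[(0,1,0)]: h1:-1[(0,0,0)]+1*
p6 X@[(0,0,0)] terminal -1; root [(2,2,1)] d6
if O skipped the turn, X would face:
~ p1 X@[(2,2,1)]: h0:-1[(1,2,1)]-1 h0:-2[(0,2,1)]-1 h1:-1[(2,1,1)]-1 h1:-2[(2,0,1)]-1 h2:-1[(2,2,0)]+1*
~ p2 O@[(2,2,0)]: h0:-1[(1,2,0)]-1* h0:-2[(0,2,0)]-1 h1:-1[(2,1,0)]-1 h1:-2[(2,0,0)]-1
~ p3 X@[(1,2,0)]: h0:-1[(0,2,0)]-1 h1:-1[(1,1,0)]+1* h1:-2[(1,0,0)]-1
~ p4 O@[(1,1,0)]: h0:-1[(0,1,0)]-1* h1:-1[(1,0,0)]-1
~ p5 X@[(0,1,0)]: h1:-1[(0,0,0)]+1*
~ p6 O@[(0,0,0)] terminal -1; root [(2,2,1)] d6
compare (O): move=+1 vs pass=-1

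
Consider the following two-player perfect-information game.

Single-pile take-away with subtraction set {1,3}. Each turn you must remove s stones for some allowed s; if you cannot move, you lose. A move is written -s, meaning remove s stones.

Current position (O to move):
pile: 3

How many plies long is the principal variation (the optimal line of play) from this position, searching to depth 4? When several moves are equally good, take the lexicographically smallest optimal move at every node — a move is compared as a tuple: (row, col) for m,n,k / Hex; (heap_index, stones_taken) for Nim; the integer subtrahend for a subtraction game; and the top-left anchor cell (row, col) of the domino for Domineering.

PV length from [3]: 3 plies

p1 O@[3]: -1[2]+1* -3[0]+1
p2 X@[2]: -1[1]-1*
p3 O@[1]: -1[0]+1*
p4 X@[0] terminal -1; root [3] d4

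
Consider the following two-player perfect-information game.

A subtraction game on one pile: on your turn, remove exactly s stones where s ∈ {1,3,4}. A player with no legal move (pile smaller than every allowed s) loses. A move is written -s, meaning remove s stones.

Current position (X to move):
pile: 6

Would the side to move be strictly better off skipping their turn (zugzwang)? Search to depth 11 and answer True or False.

zugzwang(6, X) = False

ply 1, X at 6 | -1=-1→5; -3=-1→3; -4=+1→2*
ply 2, O at 2 | -1=-1→1*
ply 3, X at 1 | -1=+1→0*
ply 4: 0 is terminal -1 (O); from 6 depth 11
suppose X passes — search the same position with O to move:
pass> ply 1, O at 6 | -1=-1→5; -3=-1→3; -4=+1→2*
pass> ply 2, X at 2 | -1=-1→1*
pass> ply 3, O at 1 | -1=+1→0*
pass> ply 4: 0 is terminal -1 (X); from 6 depth 11
for X: play +1, pass -1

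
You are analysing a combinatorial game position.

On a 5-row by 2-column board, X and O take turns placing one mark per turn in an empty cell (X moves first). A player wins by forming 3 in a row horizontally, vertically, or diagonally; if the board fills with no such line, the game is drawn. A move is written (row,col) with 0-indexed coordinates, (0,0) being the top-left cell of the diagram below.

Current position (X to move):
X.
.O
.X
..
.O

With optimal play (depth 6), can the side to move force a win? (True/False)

X winning at [X./.O/.X/../.O]: False

p1 X@[X./.O/.X/../.O]: (0,1)[XX/.O/.X/../.O]+0* (1,0)[X./XO/.X/../.O]+0 (2,0)[X./.O/XX/../.O]+0 (3,0)[X./.O/.X/X./.O]+0 (3,1)[X./.O/.X/.X/.O]+0 (4,0)[X./.O/.X/../XO]+0
p2 O@[XX/.O/.X/../.O]: (1,0)[XX/OO/.X/../.O]+0* (2,0)[XX/.O/OX/../.O]+0 (3,0)[XX/.O/.X/O./.O]+0 (3,1)[XX/.O/.X/.O/.O]+0 (4,0)[XX/.O/.X/../OO]+0
p3 X@[XX/OO/.X/../.O]: (2,0)[XX/OO/XX/../.O]+0* (3,0)[XX/OO/.X/X./.O]+0 (3,1)[XX/OO/.X/.X/.O]+0 (4,0)[XX/OO/.X/../XO]+0
p4 O@[XX/OO/XX/../.O]: (3,0)[XX/OO/XX/O./.O]+0* (3,1)[XX/OO/XX/.O/.O]+0 (4,0)[XX/OO/XX/../OO]+0
p5 X@[XX/OO/XX/O./.O]: (3,1)[XX/OO/XX/OX/.O]+0* (4,0)[XX/OO/XX/O./XO]+0
p6 O@[XX/OO/XX/OX/.O]: (4,0)[XX/OO/XX/OX/OO]+0*
p7 X@[XX/OO/XX/OX/OO] terminal +0; root [X./.O/.X/../.O] d6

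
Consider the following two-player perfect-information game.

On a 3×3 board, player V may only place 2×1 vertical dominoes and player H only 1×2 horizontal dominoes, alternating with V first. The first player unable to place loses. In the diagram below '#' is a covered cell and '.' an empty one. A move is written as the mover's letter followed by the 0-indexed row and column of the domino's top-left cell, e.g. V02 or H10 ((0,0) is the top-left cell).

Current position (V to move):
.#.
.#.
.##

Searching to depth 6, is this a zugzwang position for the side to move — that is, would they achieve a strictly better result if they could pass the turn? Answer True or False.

p1 V@[.#./.#./.##]: V00[##./##./.##]+1* V02[.##/.##/.##]+1 V10[.#./##./###]+1
p2 H@[##./##./.##] terminal -1; root [.#./.#./.##] d6
if V skipped the turn, H would face:
~ p1 H@[.#./.#./.##] terminal -1; root [.#./.#./.##] d6
compare (V): move=+1 vs pass=+1

zugzwang(.#./.#./.##, V) = False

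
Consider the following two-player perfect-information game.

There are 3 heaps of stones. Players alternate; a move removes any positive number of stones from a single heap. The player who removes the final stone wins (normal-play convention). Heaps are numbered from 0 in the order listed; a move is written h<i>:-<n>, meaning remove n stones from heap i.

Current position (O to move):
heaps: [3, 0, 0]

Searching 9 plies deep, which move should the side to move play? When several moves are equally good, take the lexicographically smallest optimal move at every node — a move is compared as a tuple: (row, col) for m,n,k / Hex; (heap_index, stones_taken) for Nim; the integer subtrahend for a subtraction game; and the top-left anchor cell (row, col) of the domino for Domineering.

p1 O@[(3,0,0)]: h0:-1[(2,0,0)]-1 h0:-2[(1,0,0)]-1 h0:-3[(0,0,0)]+1*
p2 X@[(0,0,0)] terminal -1; root [(3,0,0)] d9

O's best at [(3,0,0)]: h0:-3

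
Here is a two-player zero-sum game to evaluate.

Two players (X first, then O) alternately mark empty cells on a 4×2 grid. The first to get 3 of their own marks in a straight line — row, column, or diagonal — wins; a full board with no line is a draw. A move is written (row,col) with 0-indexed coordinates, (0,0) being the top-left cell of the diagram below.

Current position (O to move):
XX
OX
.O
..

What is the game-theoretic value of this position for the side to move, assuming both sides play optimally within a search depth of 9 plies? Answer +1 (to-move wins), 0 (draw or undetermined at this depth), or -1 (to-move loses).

[XX/OX/.O/..] O move#1: (2,0):+0/XX/OX/OO/..*, (3,0):+0/XX/OX/.O/O., (3,1):+0/XX/OX/.O/.O
[XX/OX/OO/..] X move#2: (3,0):+0/XX/OX/OO/X.*, (3,1):-1/XX/OX/OO/.X
[XX/OX/OO/X.] O move#3: (3,1):+0/XX/OX/OO/XO*
[XX/OX/OO/XO] end (terminal +0, X#4); searched XX/OX/.O/.. to 9

value(XX/OX/.O/.., O) = 0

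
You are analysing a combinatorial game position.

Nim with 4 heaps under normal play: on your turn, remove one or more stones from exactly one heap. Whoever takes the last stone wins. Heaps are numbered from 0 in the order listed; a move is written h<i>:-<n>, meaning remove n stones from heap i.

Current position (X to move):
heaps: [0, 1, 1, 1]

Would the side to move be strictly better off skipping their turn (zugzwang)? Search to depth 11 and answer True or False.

zugzwang((0,1,1,1), X) = False

p1 X@[(0,1,1,1)]: h1:-1[(0,0,1,1)]+1* h2:-1[(0,1,0,1)]+1 h3:-1[(0,1,1,0)]+1
p2 O@[(0,0,1,1)]: h2:-1[(0,0,0,1)]-1* h3:-1[(0,0,1,0)]-1
p3 X@[(0,0,0,1)]: h3:-1[(0,0,0,0)]+1*
p4 O@[(0,0,0,0)] terminal -1; root [(0,1,1,1)] d11
if X skipped the turn, O would face:
~ p1 O@[(0,1,1,1)]: h1:-1[(0,0,1,1)]+1* h2:-1[(0,1,0,1)]+1 h3:-1[(0,1,1,0)]+1
~ p2 X@[(0,0,1,1)]: h2:-1[(0,0,0,1)]-1* h3:-1[(0,0,1,0)]-1
~ p3 O@[(0,0,0,1)]: h3:-1[(0,0,0,0)]+1*
~ p4 X@[(0,0,0,0)] terminal -1; root [(0,1,1,1)] d11
compare (X): move=+1 vs pass=-1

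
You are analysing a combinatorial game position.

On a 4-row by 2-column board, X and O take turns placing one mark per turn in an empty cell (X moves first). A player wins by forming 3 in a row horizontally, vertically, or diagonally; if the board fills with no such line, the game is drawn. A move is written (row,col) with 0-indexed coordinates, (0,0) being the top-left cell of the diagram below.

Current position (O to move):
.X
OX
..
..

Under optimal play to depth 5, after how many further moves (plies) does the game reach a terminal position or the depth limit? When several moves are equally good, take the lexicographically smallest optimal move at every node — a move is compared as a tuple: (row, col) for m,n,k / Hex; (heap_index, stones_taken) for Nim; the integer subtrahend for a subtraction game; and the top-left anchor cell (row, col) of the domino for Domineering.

PV length from [.X/OX/../..]: 5 plies

ply 1, O at .X/OX/../.. | (0,0)=-1→OX/OX/../..; (2,0)=-1→.X/OX/O./..; (2,1)=+0→.X/OX/.O/..*; (3,0)=-1→.X/OX/../O.; (3,1)=-1→.X/OX/../.O
ply 2, X at .X/OX/.O/.. | (0,0)=+0→XX/OX/.O/..*; (2,0)=+0→.X/OX/XO/..; (3,0)=+0→.X/OX/.O/X.; (3,1)=-1→.X/OX/.O/.X
ply 3, O at XX/OX/.O/.. | (2,0)=+0→XX/OX/OO/..*; (3,0)=+0→XX/OX/.O/O.; (3,1)=+0→XX/OX/.O/.O
ply 4, X at XX/OX/OO/.. | (3,0)=+0→XX/OX/OO/X.*; (3,1)=-1→XX/OX/OO/.X
ply 5, O at XX/OX/OO/X. | (3,1)=+0→XX/OX/OO/XO*
ply 6: XX/OX/OO/XO is terminal +0 (X); from .X/OX/../.. depth 5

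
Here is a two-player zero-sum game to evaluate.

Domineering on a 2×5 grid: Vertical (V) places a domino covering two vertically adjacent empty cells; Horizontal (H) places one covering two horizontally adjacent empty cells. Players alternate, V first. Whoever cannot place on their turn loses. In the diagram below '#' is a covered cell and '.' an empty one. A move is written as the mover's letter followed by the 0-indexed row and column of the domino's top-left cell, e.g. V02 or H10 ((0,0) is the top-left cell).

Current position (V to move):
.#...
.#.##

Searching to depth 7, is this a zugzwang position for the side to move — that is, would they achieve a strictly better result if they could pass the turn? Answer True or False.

zugzwang(.#.../.#.##, V) = False

ply 1, V at .#.../.#.## | V00=-1→##.../##.##; V02=+1→.##../.####*
ply 2, H at .##../.#### | H03=-1→.####/.####*
ply 3, V at .####/.#### | V00=+1→#####/#####*
ply 4: #####/##### is terminal -1 (H); from .#.../.#.## depth 7
if V skipped the turn, H would face:
~ ply 1, H at .#.../.#.## | H02=-1→.###./.#.##*; H03=-1→.#.##/.#.##
~ ply 2, V at .###./.#.## | V00=+1→####./##.##*
~ ply 3: ####./##.## is terminal -1 (H); from .#.../.#.## depth 7
compare (V): move=+1 vs pass=+1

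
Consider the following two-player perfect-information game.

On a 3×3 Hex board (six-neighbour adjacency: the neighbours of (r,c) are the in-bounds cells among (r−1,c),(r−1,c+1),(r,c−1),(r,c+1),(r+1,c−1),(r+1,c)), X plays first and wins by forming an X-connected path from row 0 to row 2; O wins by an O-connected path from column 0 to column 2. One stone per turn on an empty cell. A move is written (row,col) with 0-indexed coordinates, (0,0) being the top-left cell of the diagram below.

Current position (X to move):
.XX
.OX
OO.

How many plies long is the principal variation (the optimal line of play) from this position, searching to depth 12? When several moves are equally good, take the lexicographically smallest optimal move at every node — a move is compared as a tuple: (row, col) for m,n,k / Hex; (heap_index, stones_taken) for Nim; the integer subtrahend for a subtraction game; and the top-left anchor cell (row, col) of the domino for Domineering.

[.XX/.OX/OO.] X move#1: (0,0):-1/XXX/.OX/OO., (1,0):-1/.XX/XOX/OO., (2,2):+1/.XX/.OX/OOX*
[.XX/.OX/OOX] end (terminal -1, O#2); searched .XX/.OX/OO. to 12

PV length from [.XX/.OX/OO.]: 1 ply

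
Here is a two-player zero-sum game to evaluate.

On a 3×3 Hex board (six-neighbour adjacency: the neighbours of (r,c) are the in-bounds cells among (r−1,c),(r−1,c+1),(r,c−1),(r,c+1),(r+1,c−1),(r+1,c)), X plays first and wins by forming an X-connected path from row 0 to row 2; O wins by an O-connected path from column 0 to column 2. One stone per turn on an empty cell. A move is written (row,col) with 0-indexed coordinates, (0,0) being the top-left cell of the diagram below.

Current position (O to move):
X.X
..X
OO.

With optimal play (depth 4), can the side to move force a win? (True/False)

O winning at [X.X/..X/OO.]: True

ply 1, O at X.X/..X/OO. | (0,1)=-1→XOX/..X/OO.; (1,0)=-1→X.X/O.X/OO.; (1,1)=-1→X.X/.OX/OO.; (2,2)=+1→X.X/..X/OOO*
ply 2: X.X/..X/OOO is terminal -1 (X); from X.X/..X/OO. depth 4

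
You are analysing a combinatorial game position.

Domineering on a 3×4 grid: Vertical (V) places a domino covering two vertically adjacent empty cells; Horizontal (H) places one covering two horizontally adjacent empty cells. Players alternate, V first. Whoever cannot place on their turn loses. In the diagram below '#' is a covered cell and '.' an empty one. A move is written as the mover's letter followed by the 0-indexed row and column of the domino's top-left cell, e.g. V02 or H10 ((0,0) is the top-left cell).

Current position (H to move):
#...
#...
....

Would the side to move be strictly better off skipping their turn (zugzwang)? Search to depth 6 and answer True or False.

p1 H@[#.../#.../....]: H01[###./#.../....]-1 H02[#.##/#.../....]-1 H11[#.../###./....]+1* H12[#.../#.##/....]+1 H20[#.../#.../##..]-1 H21[#.../#.../.##.]-1 H22[#.../#.../..##]-1
p2 V@[#.../###./....]: V03[#..#/####/....]-1* V13[#.../####/...#]-1
p3 H@[#..#/####/....]: H01[####/####/....]+1* H20[#..#/####/##..]+1 H21[#..#/####/.##.]+1 H22[#..#/####/..##]+1
p4 V@[####/####/....] terminal -1; root [#.../#.../....] d6
suppose H passes — search the same position with V to move:
pass> p1 V@[#.../#.../....]: V01[##../##../....]-1 V02[#.#./#.#./....]+1* V03[#..#/#..#/....]-1 V11[#.../##../.#..]-1 V12[#.../#.#./..#.]+1 V13[#.../#..#/...#]-1
pass> p2 H@[#.#./#.#./....]: H20[#.#./#.#./##..]-1* H21[#.#./#.#./.##.]-1 H22[#.#./#.#./..##]-1
pass> p3 V@[#.#./#.#./##..]: V01[###./###./##..]+1* V03[#.##/#.##/##..]+1 V13[#.#./#.##/##.#]+1
pass> p4 H@[###./###./##..]: H22[###./###./####]-1*
pass> p5 V@[###./###./####]: V03[####/####/####]+1*
pass> p6 H@[####/####/####] terminal -1; root [#.../#.../....] d6
for H: play +1, pass -1

zugzwang(#.../#.../...., H) = False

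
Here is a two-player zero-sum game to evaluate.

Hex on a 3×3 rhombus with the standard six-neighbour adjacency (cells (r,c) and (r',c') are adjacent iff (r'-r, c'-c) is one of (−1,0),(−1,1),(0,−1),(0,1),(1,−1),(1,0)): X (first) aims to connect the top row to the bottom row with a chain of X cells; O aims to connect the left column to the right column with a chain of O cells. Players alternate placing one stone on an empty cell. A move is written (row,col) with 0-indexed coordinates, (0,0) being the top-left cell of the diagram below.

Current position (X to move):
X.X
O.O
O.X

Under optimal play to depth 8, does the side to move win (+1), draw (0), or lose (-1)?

ply 1, X at X.X/O.O/O.X | (0,1)=-1→XXX/O.O/O.X*; (1,1)=-1→X.X/OXO/O.X; (2,1)=-1→X.X/O.O/OXX
ply 2, O at XXX/O.O/O.X | (1,1)=+1→XXX/OOO/O.X*; (2,1)=+1→XXX/O.O/OOX
ply 3: XXX/OOO/O.X is terminal -1 (X); from X.X/O.O/O.X depth 8

value(X.X/O.O/O.X, X) = -1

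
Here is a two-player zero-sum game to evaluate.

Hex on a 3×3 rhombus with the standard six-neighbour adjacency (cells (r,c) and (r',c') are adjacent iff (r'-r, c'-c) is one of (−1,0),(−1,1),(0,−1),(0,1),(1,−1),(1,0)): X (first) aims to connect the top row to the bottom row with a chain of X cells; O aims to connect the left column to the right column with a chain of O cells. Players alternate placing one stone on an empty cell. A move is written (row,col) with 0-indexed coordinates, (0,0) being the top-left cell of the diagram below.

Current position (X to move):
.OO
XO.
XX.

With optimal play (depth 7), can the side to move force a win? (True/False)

X winning at [.OO/XO./XX.]: True

p1 X@[.OO/XO./XX.]: (0,0)[XOO/XO./XX.]+1* (1,2)[.OO/XOX/XX.]-1 (2,2)[.OO/XO./XXX]-1
p2 O@[XOO/XO./XX.] terminal -1; root [.OO/XO./XX.] d7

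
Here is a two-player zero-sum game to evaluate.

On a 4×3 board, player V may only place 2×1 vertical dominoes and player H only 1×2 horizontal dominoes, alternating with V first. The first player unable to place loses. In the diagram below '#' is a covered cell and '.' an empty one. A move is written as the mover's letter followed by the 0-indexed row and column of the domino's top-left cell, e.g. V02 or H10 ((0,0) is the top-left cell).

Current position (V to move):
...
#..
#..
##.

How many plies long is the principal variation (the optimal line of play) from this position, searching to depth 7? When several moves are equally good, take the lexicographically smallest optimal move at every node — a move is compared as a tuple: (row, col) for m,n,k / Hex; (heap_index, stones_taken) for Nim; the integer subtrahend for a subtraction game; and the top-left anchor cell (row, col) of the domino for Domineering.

PV length from [.../#../#../##.]: 3 plies

ply 1, V at .../#../#../##. | V01=+1→.#./##./#../##.*; V02=+1→..#/#.#/#../##.; V11=+1→.../##./##./##.; V12=+1→.../#.#/#.#/##.; V22=-1→.../#../#.#/###
ply 2, H at .#./##./#../##. | H21=-1→.#./##./###/##.*
ply 3, V at .#./##./###/##. | V02=+1→.##/###/###/##.*
ply 4: .##/###/###/##. is terminal -1 (H); from .../#../#../##. depth 7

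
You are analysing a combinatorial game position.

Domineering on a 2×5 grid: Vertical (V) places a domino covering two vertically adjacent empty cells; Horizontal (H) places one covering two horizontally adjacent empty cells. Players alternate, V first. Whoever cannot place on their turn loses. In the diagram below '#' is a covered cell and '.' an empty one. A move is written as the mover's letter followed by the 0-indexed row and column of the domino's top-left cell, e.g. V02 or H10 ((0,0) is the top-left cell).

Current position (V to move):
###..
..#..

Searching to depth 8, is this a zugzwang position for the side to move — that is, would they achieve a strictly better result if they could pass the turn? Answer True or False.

zugzwang(###../..#.., V) = False

[###../..#..] V move#1: V03:+1/####./..##.*, V04:+1/###.#/..#.#
[####./..##.] H move#2: H10:-1/####./####.*
[####./####.] V move#3: V04:+1/#####/#####*
[#####/#####] end (terminal -1, H#4); searched ###../..#.. to 8
if V skipped the turn, H would face:
~ [###../..#..] H move#1: H03:+1/#####/..#..*, H10:-1/###../###.., H13:+1/###../..###
~ [#####/..#..] end (terminal -1, V#2); searched ###../..#.. to 8
compare (V): move=+1 vs pass=-1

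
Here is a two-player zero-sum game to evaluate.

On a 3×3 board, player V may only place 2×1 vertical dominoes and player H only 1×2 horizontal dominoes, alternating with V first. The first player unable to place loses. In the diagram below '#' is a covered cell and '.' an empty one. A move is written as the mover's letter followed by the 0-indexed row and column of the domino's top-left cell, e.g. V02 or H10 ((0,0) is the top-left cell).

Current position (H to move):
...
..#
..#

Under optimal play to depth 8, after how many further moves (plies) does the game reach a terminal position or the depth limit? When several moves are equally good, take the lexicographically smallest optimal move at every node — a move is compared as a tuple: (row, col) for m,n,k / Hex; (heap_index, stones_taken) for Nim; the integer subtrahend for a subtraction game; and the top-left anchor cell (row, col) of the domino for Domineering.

PV length from [.../..#/..#]: 1 ply

ply 1, H at .../..#/..# | H00=-1→##./..#/..#; H01=-1→.##/..#/..#; H10=+1→.../###/..#*; H20=-1→.../..#/###
ply 2: .../###/..# is terminal -1 (V); from .../..#/..# depth 8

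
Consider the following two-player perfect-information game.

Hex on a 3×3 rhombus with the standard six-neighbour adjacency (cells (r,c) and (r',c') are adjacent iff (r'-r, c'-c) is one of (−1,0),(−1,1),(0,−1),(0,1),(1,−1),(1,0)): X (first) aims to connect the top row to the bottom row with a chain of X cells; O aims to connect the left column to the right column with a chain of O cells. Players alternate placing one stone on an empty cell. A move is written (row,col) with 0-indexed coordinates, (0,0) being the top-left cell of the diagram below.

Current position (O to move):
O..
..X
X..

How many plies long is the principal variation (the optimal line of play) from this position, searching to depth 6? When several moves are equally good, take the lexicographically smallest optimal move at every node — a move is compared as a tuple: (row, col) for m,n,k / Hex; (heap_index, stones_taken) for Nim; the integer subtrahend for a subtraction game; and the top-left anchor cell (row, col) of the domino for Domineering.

PV length from [O../..X/X..]: 4 plies

p1 O@[O../..X/X..]: (0,1)[OO./..X/X..]-1* (0,2)[O.O/..X/X..]-1 (1,0)[O../O.X/X..]-1 (1,1)[O../.OX/X..]-1 (2,1)[O../..X/XO.]-1 (2,2)[O../..X/X.O]-1
p2 X@[OO./..X/X..]: (0,2)[OOX/..X/X..]+1* (1,0)[OO./X.X/X..]-1 (1,1)[OO./.XX/X..]-1 (2,1)[OO./..X/XX.]-1 (2,2)[OO./..X/X.X]-1
p3 O@[OOX/..X/X..]: (1,0)[OOX/O.X/X..]-1* (1,1)[OOX/.OX/X..]-1 (2,1)[OOX/..X/XO.]-1 (2,2)[OOX/..X/X.O]-1
p4 X@[OOX/O.X/X..]: (1,1)[OOX/OXX/X..]+1* (2,1)[OOX/O.X/XX.]+1 (2,2)[OOX/O.X/X.X]+1
p5 O@[OOX/OXX/X..] terminal -1; root [O../..X/X..] d6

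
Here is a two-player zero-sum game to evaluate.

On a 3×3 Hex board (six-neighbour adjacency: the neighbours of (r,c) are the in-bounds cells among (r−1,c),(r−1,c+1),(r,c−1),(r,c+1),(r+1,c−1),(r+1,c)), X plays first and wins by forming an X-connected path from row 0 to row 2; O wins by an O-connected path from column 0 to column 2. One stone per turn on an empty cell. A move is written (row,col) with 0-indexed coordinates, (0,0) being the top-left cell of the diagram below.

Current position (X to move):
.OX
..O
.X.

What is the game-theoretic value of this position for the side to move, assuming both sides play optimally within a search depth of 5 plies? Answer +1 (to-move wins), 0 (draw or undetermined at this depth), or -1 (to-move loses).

value(.OX/..O/.X., X) = +1

p1 X@[.OX/..O/.X.]: (0,0)[XOX/..O/.X.]-1 (1,0)[.OX/X.O/.X.]-1 (1,1)[.OX/.XO/.X.]+1* (2,0)[.OX/..O/XX.]-1 (2,2)[.OX/..O/.XX]-1
p2 O@[.OX/.XO/.X.] terminal -1; root [.OX/..O/.X.] d5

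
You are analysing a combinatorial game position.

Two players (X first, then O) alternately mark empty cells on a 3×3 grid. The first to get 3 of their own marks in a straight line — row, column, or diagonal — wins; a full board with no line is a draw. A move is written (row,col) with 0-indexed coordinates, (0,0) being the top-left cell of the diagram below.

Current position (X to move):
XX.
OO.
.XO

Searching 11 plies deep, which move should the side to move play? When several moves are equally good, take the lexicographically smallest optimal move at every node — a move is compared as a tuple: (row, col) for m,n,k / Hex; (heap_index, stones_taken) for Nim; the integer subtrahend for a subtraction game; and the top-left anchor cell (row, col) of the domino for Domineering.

p1 X@[XX./OO./.XO]: (0,2)[XXX/OO./.XO]+1* (1,2)[XX./OOX/.XO]+0 (2,0)[XX./OO./XXO]-1
p2 O@[XXX/OO./.XO] terminal -1; root [XX./OO./.XO] d11

X's best at [XX./OO./.XO]: (0,2)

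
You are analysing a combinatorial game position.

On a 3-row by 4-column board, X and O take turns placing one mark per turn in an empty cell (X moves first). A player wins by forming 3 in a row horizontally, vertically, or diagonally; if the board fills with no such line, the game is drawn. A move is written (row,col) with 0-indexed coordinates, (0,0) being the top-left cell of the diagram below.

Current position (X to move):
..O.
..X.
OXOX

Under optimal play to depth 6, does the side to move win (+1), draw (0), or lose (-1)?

p1 X@[..O./..X./OXOX]: (0,0)[X.O./..X./OXOX]-1 (0,1)[.XO./..X./OXOX]+1* (0,3)[..OX/..X./OXOX]+1 (1,0)[..O./X.X./OXOX]-1 (1,1)[..O./.XX./OXOX]+1 (1,3)[..O./..XX/OXOX]-1
p2 O@[.XO./..X./OXOX] terminal -1; root [..O./..X./OXOX] d6

value(..O./..X./OXOX, X) = +1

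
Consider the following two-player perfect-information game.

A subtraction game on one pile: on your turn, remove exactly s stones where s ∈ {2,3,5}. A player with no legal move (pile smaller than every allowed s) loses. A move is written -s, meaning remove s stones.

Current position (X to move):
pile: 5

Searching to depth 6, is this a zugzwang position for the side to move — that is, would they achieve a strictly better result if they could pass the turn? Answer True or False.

ply 1, X at 5 | -2=-1→3; -3=-1→2; -5=+1→0*
ply 2: 0 is terminal -1 (O); from 5 depth 6
if X skipped the turn, O would face:
~ ply 1, O at 5 | -2=-1→3; -3=-1→2; -5=+1→0*
~ ply 2: 0 is terminal -1 (X); from 5 depth 6
compare (X): move=+1 vs pass=-1

zugzwang(5, X) = False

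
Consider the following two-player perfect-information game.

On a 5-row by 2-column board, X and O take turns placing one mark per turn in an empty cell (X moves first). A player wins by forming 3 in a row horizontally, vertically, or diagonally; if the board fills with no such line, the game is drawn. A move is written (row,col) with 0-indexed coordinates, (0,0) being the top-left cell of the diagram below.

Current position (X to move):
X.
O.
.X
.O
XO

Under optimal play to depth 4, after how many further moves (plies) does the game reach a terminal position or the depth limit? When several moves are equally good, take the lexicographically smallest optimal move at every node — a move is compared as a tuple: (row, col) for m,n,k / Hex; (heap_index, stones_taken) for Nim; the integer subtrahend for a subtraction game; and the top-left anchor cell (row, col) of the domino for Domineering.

PV length from [X./O./.X/.O/XO]: 4 plies

p1 X@[X./O./.X/.O/XO]: (0,1)[XX/O./.X/.O/XO]+0* (1,1)[X./OX/.X/.O/XO]+0 (2,0)[X./O./XX/.O/XO]+0 (3,0)[X./O./.X/XO/XO]+0
p2 O@[XX/O./.X/.O/XO]: (1,1)[XX/OO/.X/.O/XO]+0* (2,0)[XX/O./OX/.O/XO]-1 (3,0)[XX/O./.X/OO/XO]-1
p3 X@[XX/OO/.X/.O/XO]: (2,0)[XX/OO/XX/.O/XO]+0* (3,0)[XX/OO/.X/XO/XO]+0
p4 O@[XX/OO/XX/.O/XO]: (3,0)[XX/OO/XX/OO/XO]+0*
p5 X@[XX/OO/XX/OO/XO] terminal +0; root [X./O./.X/.O/XO] d4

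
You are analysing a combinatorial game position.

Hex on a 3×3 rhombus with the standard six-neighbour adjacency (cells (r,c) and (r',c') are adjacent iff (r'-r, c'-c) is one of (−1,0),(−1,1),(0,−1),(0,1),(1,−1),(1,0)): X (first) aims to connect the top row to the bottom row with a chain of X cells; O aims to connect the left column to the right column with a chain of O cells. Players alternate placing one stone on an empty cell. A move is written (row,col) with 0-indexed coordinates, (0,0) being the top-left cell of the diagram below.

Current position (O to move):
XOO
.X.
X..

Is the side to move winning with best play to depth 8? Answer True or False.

O winning at [XOO/.X./X..]: True

[XOO/.X./X..] O move#1: (1,0):+1/XOO/OX./X..*, (1,2):-1/XOO/.XO/X.., (2,1):-1/XOO/.X./XO., (2,2):-1/XOO/.X./X.O
[XOO/OX./X..] end (terminal -1, X#2); searched XOO/.X./X.. to 8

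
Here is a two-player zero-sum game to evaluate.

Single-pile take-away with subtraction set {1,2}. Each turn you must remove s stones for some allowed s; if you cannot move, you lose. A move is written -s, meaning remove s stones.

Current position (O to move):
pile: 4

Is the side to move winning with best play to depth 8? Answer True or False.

O winning at [4]: True

p1 O@[4]: -1[3]+1* -2[2]-1
p2 X@[3]: -1[2]-1* -2[1]-1
p3 O@[2]: -1[1]-1 -2[0]+1*
p4 X@[0] terminal -1; root [4] d8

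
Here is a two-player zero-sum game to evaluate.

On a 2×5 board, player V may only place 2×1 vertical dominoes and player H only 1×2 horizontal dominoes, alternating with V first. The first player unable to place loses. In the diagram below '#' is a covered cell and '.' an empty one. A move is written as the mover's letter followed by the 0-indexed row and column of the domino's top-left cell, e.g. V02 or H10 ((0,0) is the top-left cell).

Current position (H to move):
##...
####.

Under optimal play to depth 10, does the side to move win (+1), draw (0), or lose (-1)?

[##.../####.] H move#1: H02:-1/####./####., H03:+1/##.##/####.*
[##.##/####.] end (terminal -1, V#2); searched ##.../####. to 10

value(##.../####., H) = +1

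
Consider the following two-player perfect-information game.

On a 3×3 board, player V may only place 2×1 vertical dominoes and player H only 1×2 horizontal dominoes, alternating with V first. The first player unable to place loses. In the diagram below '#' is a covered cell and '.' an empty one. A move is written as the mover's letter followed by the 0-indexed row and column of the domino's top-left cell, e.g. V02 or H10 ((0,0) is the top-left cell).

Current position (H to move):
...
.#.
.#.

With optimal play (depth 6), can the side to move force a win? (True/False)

ply 1, H at .../.#./.#. | H00=-1→##./.#./.#.*; H01=-1→.##/.#./.#.
ply 2, V at ##./.#./.#. | V02=+1→###/.##/.#.*; V10=+1→##./##./##.; V12=+1→##./.##/.##
ply 3: ###/.##/.#. is terminal -1 (H); from .../.#./.#. depth 6

H winning at [.../.#./.#.]: False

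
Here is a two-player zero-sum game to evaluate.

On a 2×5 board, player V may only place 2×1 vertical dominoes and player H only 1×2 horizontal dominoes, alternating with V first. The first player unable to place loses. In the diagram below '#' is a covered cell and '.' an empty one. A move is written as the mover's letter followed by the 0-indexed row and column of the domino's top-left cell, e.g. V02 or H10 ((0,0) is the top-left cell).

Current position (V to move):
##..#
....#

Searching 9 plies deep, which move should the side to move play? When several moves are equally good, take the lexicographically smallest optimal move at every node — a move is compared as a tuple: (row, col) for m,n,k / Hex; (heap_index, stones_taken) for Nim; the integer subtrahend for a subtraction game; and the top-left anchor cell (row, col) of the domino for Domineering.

V's best at [##..#/....#]: V02

[##..#/....#] V move#1: V02:+1/###.#/..#.#*, V03:-1/##.##/...##
[###.#/..#.#] H move#2: H10:-1/###.#/###.#*
[###.#/###.#] V move#3: V03:+1/#####/#####*
[#####/#####] end (terminal -1, H#4); searched ##..#/....# to 9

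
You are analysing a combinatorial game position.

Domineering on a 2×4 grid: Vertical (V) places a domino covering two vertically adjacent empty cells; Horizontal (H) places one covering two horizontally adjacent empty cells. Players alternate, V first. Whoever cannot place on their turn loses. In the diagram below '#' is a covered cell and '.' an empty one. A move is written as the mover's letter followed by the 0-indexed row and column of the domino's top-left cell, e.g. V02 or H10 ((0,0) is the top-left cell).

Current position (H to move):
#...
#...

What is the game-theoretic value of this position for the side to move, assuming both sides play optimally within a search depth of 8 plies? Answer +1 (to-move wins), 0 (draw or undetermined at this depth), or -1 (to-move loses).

value(#.../#..., H) = +1

p1 H@[#.../#...]: H01[###./#...]+1* H02[#.##/#...]+1 H11[#.../###.]+1 H12[#.../#.##]+1
p2 V@[###./#...]: V03[####/#..#]-1*
p3 H@[####/#..#]: H11[####/####]+1*
p4 V@[####/####] terminal -1; root [#.../#...] d8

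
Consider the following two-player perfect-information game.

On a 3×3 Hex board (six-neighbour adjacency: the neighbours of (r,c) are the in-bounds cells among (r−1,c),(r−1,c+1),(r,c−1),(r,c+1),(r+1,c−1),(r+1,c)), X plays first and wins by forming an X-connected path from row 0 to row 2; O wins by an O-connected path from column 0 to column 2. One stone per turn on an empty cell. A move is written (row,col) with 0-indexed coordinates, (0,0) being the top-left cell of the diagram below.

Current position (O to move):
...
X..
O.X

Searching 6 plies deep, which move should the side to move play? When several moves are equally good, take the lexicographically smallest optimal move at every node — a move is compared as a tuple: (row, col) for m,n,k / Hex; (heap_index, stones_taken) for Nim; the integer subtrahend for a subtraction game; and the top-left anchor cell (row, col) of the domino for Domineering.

O's best at [.../X../O.X]: (1,1)

[.../X../O.X] O move#1: (0,0):-1/O../X../O.X, (0,1):-1/.O./X../O.X, (0,2):-1/..O/X../O.X, (1,1):+1/.../XO./O.X*, (1,2):+1/.../X.O/O.X, (2,1):-1/.../X../OOX
[.../XO./O.X] X move#2: (0,0):-1/X../XO./O.X*, (0,1):-1/.X./XO./O.X, (0,2):-1/..X/XO./O.X, (1,2):-1/.../XOX/O.X, (2,1):-1/.../XO./OXX
[X../XO./O.X] O move#3: (0,1):+1/XO./XO./O.X*, (0,2):+1/X.O/XO./O.X, (1,2):+1/X../XOO/O.X, (2,1):+1/X../XO./OOX
[XO./XO./O.X] X move#4: (0,2):-1/XOX/XO./O.X*, (1,2):-1/XO./XOX/O.X, (2,1):-1/XO./XO./OXX
[XOX/XO./O.X] O move#5: (1,2):+1/XOX/XOO/O.X*, (2,1):-1/XOX/XO./OOX
[XOX/XOO/O.X] end (terminal -1, X#6); searched .../X../O.X to 6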